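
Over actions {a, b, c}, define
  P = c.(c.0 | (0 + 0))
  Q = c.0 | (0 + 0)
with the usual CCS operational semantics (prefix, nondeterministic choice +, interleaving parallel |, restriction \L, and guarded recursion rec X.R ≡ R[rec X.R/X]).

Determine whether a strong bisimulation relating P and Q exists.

NO

P's transition system — 3 states:
  u0 = c.(c.0 | (0 + 0)) | ··c··> u1
  u1 = c.0 | (0 + 0) | ··c··> u2
  u2 = 0 | (0 + 0) | stopped
Q's transition system — 2 states:
  v0 = c.0 | (0 + 0) | ··c··> v1
  v1 = 0 | (0 + 0) | stopped
Coarsest stable partition (strong bisimilarity classes):
  B0 = {u0}
  B1 = {u1, v0}
  B2 = {u2, v1}
u0 ∈ B0, v0 ∈ B1 → different blocks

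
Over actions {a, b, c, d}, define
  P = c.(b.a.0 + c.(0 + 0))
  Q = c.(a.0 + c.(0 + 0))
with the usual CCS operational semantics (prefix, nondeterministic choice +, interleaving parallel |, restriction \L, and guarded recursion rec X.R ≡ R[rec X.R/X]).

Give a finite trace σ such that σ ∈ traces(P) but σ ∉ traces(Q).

cb

P's transition system — 5 states:
  u0 = c.(b.a.0 + c.(0 + 0)) has moves —c→ u1
  u1 = b.a.0 + c.(0 + 0) has moves —b→ u2, —c→ u3
  u2 = a.0 has moves —a→ u4
  u3 = 0 + 0 has moves ∅
  u4 = 0 has moves ∅
Q's transition system — 4 states:
  v0 = c.(a.0 + c.(0 + 0)) has moves —c→ v1
  v1 = a.0 + c.(0 + 0) has moves —a→ v2, —c→ v3
  v2 = 0 has moves ∅
  v3 = 0 + 0 has moves ∅
Executing cb from P (initial set {u0}):
  step 1 (c): {u1}
  step 2 (b): {u2}
  — P admits the full trace.
Executing cb from Q (initial set {v0}):
  step 1 (c): {v1}
  step 2 (b): ∅  — Q cannot continue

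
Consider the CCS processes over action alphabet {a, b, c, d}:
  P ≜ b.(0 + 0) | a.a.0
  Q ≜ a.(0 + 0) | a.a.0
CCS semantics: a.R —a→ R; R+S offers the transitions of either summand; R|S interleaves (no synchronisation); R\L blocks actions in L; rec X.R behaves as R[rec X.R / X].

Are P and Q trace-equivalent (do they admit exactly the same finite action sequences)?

trace-distinct — witness ⟨b⟩

Reachable graph of P (6 states):
  s0 = b.(0 + 0) | a.a.0 | =a=> s1, =b=> s2
  s1 = b.(0 + 0) | a.0 | =a=> s3, =b=> s4
  s2 = (0 + 0) | a.a.0 | =a=> s4
  s3 = b.(0 + 0) | 0 | =b=> s5
  s4 = (0 + 0) | a.0 | =a=> s5
  s5 = (0 + 0) | 0 | ∅
Reachable graph of Q (6 states):
  t0 = a.(0 + 0) | a.a.0 | =a=> t1, =a=> t2
  t1 = (0 + 0) | a.a.0 | =a=> t3
  t2 = a.(0 + 0) | a.0 | =a=> t3, =a=> t4
  t3 = (0 + 0) | a.0 | =a=> t5
  t4 = a.(0 + 0) | 0 | =a=> t5
  t5 = (0 + 0) | 0 | ∅
Trace ⟨b⟩ through P, begin at {s0}:
  step 1 (b): {s2}
  — P admits the full trace.
Trace ⟨b⟩ through Q, begin at {t0}:
  step 1 (b): no successor for Q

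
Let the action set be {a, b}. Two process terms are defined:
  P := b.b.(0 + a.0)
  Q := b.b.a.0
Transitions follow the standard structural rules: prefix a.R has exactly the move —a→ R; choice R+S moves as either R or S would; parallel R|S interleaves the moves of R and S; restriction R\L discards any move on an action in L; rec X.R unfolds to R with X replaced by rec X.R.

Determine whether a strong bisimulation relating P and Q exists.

bisimilar

P's transition system — 4 states:
  u0 = b.b.(0 + a.0) → —b→ u1
  u1 = b.(0 + a.0) → —b→ u2
  u2 = 0 + a.0 → —a→ u3
  u3 = 0 → deadlocked
Q's transition system — 4 states:
  v0 = b.b.a.0 → —b→ v1
  v1 = b.a.0 → —b→ v2
  v2 = a.0 → —a→ v3
  v3 = 0 → deadlocked
Partition-refinement fixed point:
  B0 = {u0, v0}
  B1 = {u1, v1}
  B2 = {u2, v2}
  B3 = {u3, v3}
u0 ∈ B0, v0 ∈ B0 → same block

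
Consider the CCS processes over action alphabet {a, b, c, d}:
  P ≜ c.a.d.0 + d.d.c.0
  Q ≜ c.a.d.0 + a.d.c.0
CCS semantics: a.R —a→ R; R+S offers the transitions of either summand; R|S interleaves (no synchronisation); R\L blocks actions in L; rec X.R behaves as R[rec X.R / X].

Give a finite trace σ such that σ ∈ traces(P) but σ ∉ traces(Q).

Reachable graph of P (6 states):
  u0 = c.a.d.0 + d.d.c.0 ⊢ =c=> u1, =d=> u2
  u1 = a.d.0 ⊢ =a=> u3
  u2 = d.c.0 ⊢ =d=> u4
  u3 = d.0 ⊢ =d=> u5
  u4 = c.0 ⊢ =c=> u5
  u5 = 0 ⊢ deadlocked
Reachable graph of Q (6 states):
  v0 = c.a.d.0 + a.d.c.0 ⊢ =a=> v1, =c=> v2
  v1 = d.c.0 ⊢ =d=> v3
  v2 = a.d.0 ⊢ =a=> v4
  v3 = c.0 ⊢ =c=> v5
  v4 = d.0 ⊢ =d=> v5
  v5 = 0 ⊢ deadlocked
Trace ⟨d⟩ through P, begin at {u0}:
  [1] d ⇒ {u2}
  P completes σ.
Trace ⟨d⟩ through Q, begin at {v0}:
  [1] d ⇒ ∅  — Q cannot continue

d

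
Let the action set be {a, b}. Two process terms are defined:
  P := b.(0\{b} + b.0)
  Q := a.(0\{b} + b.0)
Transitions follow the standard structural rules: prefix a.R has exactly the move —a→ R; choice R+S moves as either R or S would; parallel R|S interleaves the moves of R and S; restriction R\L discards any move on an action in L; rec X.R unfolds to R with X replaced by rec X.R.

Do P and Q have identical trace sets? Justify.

traces(P) ≠ traces(Q) — witness ⟨b⟩

P's transition system — 3 states:
  m0 = b.(0\{b} + b.0) ⊢ =b=> m1
  m1 = 0\{b} + b.0 ⊢ =b=> m2
  m2 = 0 ⊢ (no moves)
Q's transition system — 3 states:
  n0 = a.(0\{b} + b.0) ⊢ =a=> n1
  n1 = 0\{b} + b.0 ⊢ =b=> n2
  n2 = 0 ⊢ (no moves)
Trace ⟨b⟩ through P, begin at {m0}:
  after b @ step 1: {m1}
  P completes σ.
Trace ⟨b⟩ through Q, begin at {n0}:
  after b @ step 1: ∅ (Q stuck)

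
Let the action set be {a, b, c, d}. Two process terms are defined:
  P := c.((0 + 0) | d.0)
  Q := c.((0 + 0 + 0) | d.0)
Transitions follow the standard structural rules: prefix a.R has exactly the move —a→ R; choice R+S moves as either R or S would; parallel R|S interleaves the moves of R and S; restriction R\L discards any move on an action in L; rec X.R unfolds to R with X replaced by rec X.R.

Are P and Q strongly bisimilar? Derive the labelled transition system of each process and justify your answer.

Reachable graph of P (3 states):
  s0 = c.((0 + 0) | d.0) ⊢ -c-> s1
  s1 = (0 + 0) | d.0 ⊢ -d-> s2
  s2 = (0 + 0) | 0 ⊢ ∅
Reachable graph of Q (3 states):
  t0 = c.((0 + 0 + 0) | d.0) ⊢ -c-> t1
  t1 = (0 + 0 + 0) | d.0 ⊢ -d-> t2
  t2 = (0 + 0 + 0) | 0 ⊢ ∅
Bisimilarity quotient blocks:
  B0 = {s0, t0}
  B1 = {s1, t1}
  B2 = {s2, t2}
s0 ∈ B0, t0 ∈ B0 → same block

bisimilar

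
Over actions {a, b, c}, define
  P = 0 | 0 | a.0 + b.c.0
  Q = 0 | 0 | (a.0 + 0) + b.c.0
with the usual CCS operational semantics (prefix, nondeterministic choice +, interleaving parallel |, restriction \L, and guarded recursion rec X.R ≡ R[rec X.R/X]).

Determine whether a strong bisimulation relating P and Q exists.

bisimilar

Reachable graph of P (4 states):
  p0 = 0 | 0 | a.0 + b.c.0 → -a-> p1, -b-> p2
  p1 = 0 | 0 | 0 → deadlocked
  p2 = c.0 → -c-> p3
  p3 = 0 → deadlocked
Reachable graph of Q (4 states):
  q0 = 0 | 0 | (a.0 + 0) + b.c.0 → -a-> q1, -b-> q2
  q1 = 0 | 0 | 0 → deadlocked
  q2 = c.0 → -c-> q3
  q3 = 0 → deadlocked
Bisimilarity quotient blocks:
  B0 = {p0, q0}
  B1 = {p1, p3, q1, q3}
  B2 = {p2, q2}
p0 ∈ B0, q0 ∈ B0 → same block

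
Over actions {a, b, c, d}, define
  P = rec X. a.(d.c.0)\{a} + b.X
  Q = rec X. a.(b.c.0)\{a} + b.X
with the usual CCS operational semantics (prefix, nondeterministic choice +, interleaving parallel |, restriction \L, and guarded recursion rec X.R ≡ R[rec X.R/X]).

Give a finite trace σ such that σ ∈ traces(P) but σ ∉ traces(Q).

Reachable graph of P (4 states):
  u0 = rec X. a.(d.c.0)\{a} + b.X :: --a--▸ u1, --b--▸ u0
  u1 = (d.c.0)\{a} :: --d--▸ u2
  u2 = (c.0)\{a} :: --c--▸ u3
  u3 = 0\{a} :: (no moves)
Reachable graph of Q (4 states):
  v0 = rec X. a.(b.c.0)\{a} + b.X :: --a--▸ v1, --b--▸ v0
  v1 = (b.c.0)\{a} :: --b--▸ v2
  v2 = (c.0)\{a} :: --c--▸ v3
  v3 = 0\{a} :: (no moves)
Run σ = ⟨ad⟩ on P: start {u0}
  [1] a ⇒ {u1}
  [2] d ⇒ {u2}
  — P admits the full trace.
Run σ = ⟨ad⟩ on Q: start {v0}
  [1] a ⇒ {v1}
  [2] d ⇒ no successor for Q

ad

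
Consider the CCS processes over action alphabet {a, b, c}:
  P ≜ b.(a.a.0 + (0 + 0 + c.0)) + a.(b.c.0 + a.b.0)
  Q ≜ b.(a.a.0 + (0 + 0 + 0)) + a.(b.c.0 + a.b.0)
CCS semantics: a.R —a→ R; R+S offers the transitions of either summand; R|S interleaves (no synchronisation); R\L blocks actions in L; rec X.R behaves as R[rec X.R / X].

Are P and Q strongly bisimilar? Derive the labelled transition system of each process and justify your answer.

LTS(P): 7 reachable states
  s0 = b.(a.a.0 + (0 + 0 + c.0)) + a.(b.c.0 + a.b.0) | —a→ s1, —b→ s2
  s1 = b.c.0 + a.b.0 | —a→ s3, —b→ s4
  s2 = a.a.0 + (0 + 0 + c.0) | —a→ s5, —c→ s6
  s3 = b.0 | —b→ s6
  s4 = c.0 | —c→ s6
  s5 = a.0 | —a→ s6
  s6 = 0 | stopped
LTS(Q): 7 reachable states
  t0 = b.(a.a.0 + (0 + 0 + 0)) + a.(b.c.0 + a.b.0) | —a→ t1, —b→ t2
  t1 = b.c.0 + a.b.0 | —a→ t3, —b→ t4
  t2 = a.a.0 + (0 + 0 + 0) | —a→ t5
  t3 = b.0 | —b→ t6
  t4 = c.0 | —c→ t6
  t5 = a.0 | —a→ t6
  t6 = 0 | stopped
Bisimilarity quotient blocks:
  B0 = {s0}
  B1 = {s1, t1}
  B2 = {s3, t3}
  B3 = {s6, t6}
  B4 = {s4, t4}
  B5 = {s2}
  B6 = {s5, t5}
  B7 = {t0}
  B8 = {t2}
s0 ∈ B0, t0 ∈ B7 → different blocks

not bisimilar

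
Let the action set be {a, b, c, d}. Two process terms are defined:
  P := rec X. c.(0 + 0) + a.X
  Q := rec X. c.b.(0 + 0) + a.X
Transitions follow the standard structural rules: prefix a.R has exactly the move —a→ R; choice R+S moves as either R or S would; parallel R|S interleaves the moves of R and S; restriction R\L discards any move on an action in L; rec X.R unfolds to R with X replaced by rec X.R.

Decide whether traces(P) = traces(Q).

trace-distinct — witness ⟨cb⟩

LTS(P): 2 reachable states
  m0 = rec X. c.(0 + 0) + a.X → =a=> m0, =c=> m1
  m1 = 0 + 0 → ·
LTS(Q): 3 reachable states
  n0 = rec X. c.b.(0 + 0) + a.X → =a=> n0, =c=> n1
  n1 = b.(0 + 0) → =b=> n2
  n2 = 0 + 0 → ·
Executing cb from Q (initial set {n0}):
  [1] c ⇒ {n1}
  [2] b ⇒ {n2}
  — Q admits the full trace.
Executing cb from P (initial set {m0}):
  [1] c ⇒ {m1}
  [2] b ⇒ no successor for P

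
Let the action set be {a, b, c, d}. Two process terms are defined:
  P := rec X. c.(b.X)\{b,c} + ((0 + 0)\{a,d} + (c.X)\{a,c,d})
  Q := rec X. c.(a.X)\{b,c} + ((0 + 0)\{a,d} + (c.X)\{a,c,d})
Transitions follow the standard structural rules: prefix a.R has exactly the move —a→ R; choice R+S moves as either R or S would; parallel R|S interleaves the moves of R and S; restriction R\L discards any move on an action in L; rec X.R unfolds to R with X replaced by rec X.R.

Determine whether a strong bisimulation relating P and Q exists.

P ≁ Q

Reachable graph of P (2 states):
  m0 = rec X. c.(b.X)\{b,c} + ((0 + 0)\{a,d} + (c.X)\{a,c,d}) | ··c··> m1
  m1 = (b.(rec X. c.(b.X)\{b,c} + ((0 + 0)\{a,d} + (c.X)\{a,c,d})))\{b,c} | (no moves)
Reachable graph of Q (3 states):
  n0 = rec X. c.(a.X)\{b,c} + ((0 + 0)\{a,d} + (c.X)\{a,c,d}) | ··c··> n1
  n1 = (a.(rec X. c.(a.X)\{b,c} + ((0 + 0)\{a,d} + (c.X)\{a,c,d})))\{b,c} | ··a··> n2
  n2 = (rec X. c.(a.X)\{b,c} + ((0 + 0)\{a,d} + (c.X)\{a,c,d}))\{b,c} | (no moves)
Partition-refinement fixed point:
  B0 = {m0}
  B1 = {m1, n2}
  B2 = {n0}
  B3 = {n1}
m0 ∈ B0, n0 ∈ B2 → different blocks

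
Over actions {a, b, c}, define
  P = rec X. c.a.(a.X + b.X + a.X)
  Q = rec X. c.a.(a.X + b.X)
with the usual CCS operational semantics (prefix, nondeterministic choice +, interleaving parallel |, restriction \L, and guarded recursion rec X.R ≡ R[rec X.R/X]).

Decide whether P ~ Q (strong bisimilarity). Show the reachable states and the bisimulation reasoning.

YES

Reachable graph of P (3 states):
  m0 = rec X. c.a.(a.X + b.X + a.X) → -c-> m1
  m1 = a.(a.(rec X. c.a.(a.X + b.X + a.X)) + b.(rec X. c.a.(a.X + b.X + a.X)) + a.(rec X. c.a.(a.X + b.X + a.X))) → -a-> m2
  m2 = a.(rec X. c.a.(a.X + b.X + a.X)) + b.(rec X. c.a.(a.X + b.X + a.X)) + a.(rec X. c.a.(a.X + b.X + a.X)) → -a-> m0, -b-> m0
Reachable graph of Q (3 states):
  n0 = rec X. c.a.(a.X + b.X) → -c-> n1
  n1 = a.(a.(rec X. c.a.(a.X + b.X)) + b.(rec X. c.a.(a.X + b.X))) → -a-> n2
  n2 = a.(rec X. c.a.(a.X + b.X)) + b.(rec X. c.a.(a.X + b.X)) → -a-> n0, -b-> n0
Bisimilarity quotient blocks:
  B0 = {m0, n0}
  B1 = {m1, n1}
  B2 = {m2, n2}
m0 ∈ B0, n0 ∈ B0 → same block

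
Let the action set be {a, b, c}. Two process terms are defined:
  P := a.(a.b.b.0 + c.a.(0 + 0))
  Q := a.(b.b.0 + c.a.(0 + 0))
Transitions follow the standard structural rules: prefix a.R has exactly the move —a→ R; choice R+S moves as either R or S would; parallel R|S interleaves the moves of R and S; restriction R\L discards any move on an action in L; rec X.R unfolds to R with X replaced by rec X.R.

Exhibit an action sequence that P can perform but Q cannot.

Reachable graph of P (7 states):
  s0 = a.(a.b.b.0 + c.a.(0 + 0)) :: --a--▸ s1
  s1 = a.b.b.0 + c.a.(0 + 0) :: --a--▸ s2, --c--▸ s3
  s2 = b.b.0 :: --b--▸ s4
  s3 = a.(0 + 0) :: --a--▸ s5
  s4 = b.0 :: --b--▸ s6
  s5 = 0 + 0 :: stopped
  s6 = 0 :: stopped
Reachable graph of Q (6 states):
  t0 = a.(b.b.0 + c.a.(0 + 0)) :: --a--▸ t1
  t1 = b.b.0 + c.a.(0 + 0) :: --b--▸ t2, --c--▸ t3
  t2 = b.0 :: --b--▸ t4
  t3 = a.(0 + 0) :: --a--▸ t5
  t4 = 0 :: stopped
  t5 = 0 + 0 :: stopped
Run σ = ⟨aa⟩ on P: start {s0}
  after a @ step 1: {s1}
  after a @ step 2: {s2}
  — P admits the full trace.
Run σ = ⟨aa⟩ on Q: start {t0}
  after a @ step 1: {t1}
  after a @ step 2: no successor for Q

aa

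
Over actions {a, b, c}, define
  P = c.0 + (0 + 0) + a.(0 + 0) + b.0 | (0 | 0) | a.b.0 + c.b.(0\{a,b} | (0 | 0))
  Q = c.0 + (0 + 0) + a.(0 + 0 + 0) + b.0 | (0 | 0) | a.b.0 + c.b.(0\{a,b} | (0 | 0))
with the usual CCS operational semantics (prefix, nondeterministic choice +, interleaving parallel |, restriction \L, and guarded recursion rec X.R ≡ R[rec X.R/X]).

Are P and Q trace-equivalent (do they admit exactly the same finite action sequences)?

LTS(P): 10 reachable states
  u0 = c.0 + (0 + 0) + a.(0 + 0) + b.0 | (0 | 0) | a.b.0 + c.b.(0\{a,b} | (0 | 0)) ⊢ ··a··> u1, ··a··> u2, ··b··> u3, ··c··> u4, ··c··> u5
  u1 = 0 + 0 ⊢ deadlocked
  u2 = b.0 | (0 | 0) | b.0 ⊢ ··b··> u6, ··b··> u7
  u3 = 0 | (0 | 0) | a.b.0 ⊢ ··a··> u6
  u4 = 0 ⊢ deadlocked
  u5 = b.(0\{a,b} | (0 | 0)) ⊢ ··b··> u8
  u6 = 0 | (0 | 0) | b.0 ⊢ ··b··> u9
  u7 = b.0 | (0 | 0) | 0 ⊢ ··b··> u9
  u8 = 0\{a,b} | (0 | 0) ⊢ deadlocked
  u9 = 0 | (0 | 0) | 0 ⊢ deadlocked
LTS(Q): 10 reachable states
  v0 = c.0 + (0 + 0) + a.(0 + 0 + 0) + b.0 | (0 | 0) | a.b.0 + c.b.(0\{a,b} | (0 | 0)) ⊢ ··a··> v1, ··a··> v2, ··b··> v3, ··c··> v4, ··c··> v5
  v1 = 0 + 0 + 0 ⊢ deadlocked
  v2 = b.0 | (0 | 0) | b.0 ⊢ ··b··> v6, ··b··> v7
  v3 = 0 | (0 | 0) | a.b.0 ⊢ ··a··> v6
  v4 = 0 ⊢ deadlocked
  v5 = b.(0\{a,b} | (0 | 0)) ⊢ ··b··> v8
  v6 = 0 | (0 | 0) | b.0 ⊢ ··b··> v9
  v7 = b.0 | (0 | 0) | 0 ⊢ ··b··> v9
  v8 = 0\{a,b} | (0 | 0) ⊢ deadlocked
  v9 = 0 | (0 | 0) | 0 ⊢ deadlocked
Partition-refinement fixed point:
  B0 = {u0, v0}
  B1 = {u3, v3}
  B2 = {u5, u6, u7, v5, v6, v7}
  B3 = {u1, u4, u8, u9, v1, v4, v8, v9}
  B4 = {u2, v2}
u0 ∈ B0, v0 ∈ B0 → same block
Bisimilar ⇒ trace-equivalent.

YES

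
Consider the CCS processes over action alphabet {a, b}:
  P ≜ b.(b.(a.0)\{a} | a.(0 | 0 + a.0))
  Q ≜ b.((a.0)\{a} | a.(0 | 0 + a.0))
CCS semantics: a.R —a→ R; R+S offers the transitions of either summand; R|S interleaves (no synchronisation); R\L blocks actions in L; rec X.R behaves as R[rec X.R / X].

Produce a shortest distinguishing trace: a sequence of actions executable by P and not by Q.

LTS(P): 7 reachable states
  s0 = b.(b.(a.0)\{a} | a.(0 | 0 + a.0)) | —b→ s1
  s1 = b.(a.0)\{a} | a.(0 | 0 + a.0) | —a→ s2, —b→ s3
  s2 = b.(a.0)\{a} | (0 | 0 + a.0) | —a→ s4, —b→ s5
  s3 = (a.0)\{a} | a.(0 | 0 + a.0) | —a→ s5
  s4 = b.(a.0)\{a} | 0 | —b→ s6
  s5 = (a.0)\{a} | (0 | 0 + a.0) | —a→ s6
  s6 = (a.0)\{a} | 0 | (no moves)
LTS(Q): 4 reachable states
  t0 = b.((a.0)\{a} | a.(0 | 0 + a.0)) | —b→ t1
  t1 = (a.0)\{a} | a.(0 | 0 + a.0) | —a→ t2
  t2 = (a.0)\{a} | (0 | 0 + a.0) | —a→ t3
  t3 = (a.0)\{a} | 0 | (no moves)
Trace ⟨bb⟩ through P, begin at {s0}:
  after b @ step 1: {s1}
  after b @ step 2: {s3}
  P completes σ.
Trace ⟨bb⟩ through Q, begin at {t0}:
  after b @ step 1: {t1}
  after b @ step 2: no successor for Q

bb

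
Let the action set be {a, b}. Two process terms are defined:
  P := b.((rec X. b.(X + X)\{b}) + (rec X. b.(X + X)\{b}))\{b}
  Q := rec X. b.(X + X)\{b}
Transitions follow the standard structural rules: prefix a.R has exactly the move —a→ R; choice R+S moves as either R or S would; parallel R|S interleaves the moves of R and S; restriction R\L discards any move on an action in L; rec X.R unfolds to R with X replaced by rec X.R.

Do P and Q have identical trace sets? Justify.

YES

P's transition system — 2 states:
  u0 = b.((rec X. b.(X + X)\{b}) + (rec X. b.(X + X)\{b}))\{b} | —b→ u1
  u1 = ((rec X. b.(X + X)\{b}) + (rec X. b.(X + X)\{b}))\{b} | ∅
Q's transition system — 2 states:
  v0 = rec X. b.(X + X)\{b} | —b→ v1
  v1 = ((rec X. b.(X + X)\{b}) + (rec X. b.(X + X)\{b}))\{b} | ∅
Partition-refinement fixed point:
  B0 = {u0, v0}
  B1 = {u1, v1}
u0 ∈ B0, v0 ∈ B0 → same block
Bisimilar ⇒ trace-equivalent.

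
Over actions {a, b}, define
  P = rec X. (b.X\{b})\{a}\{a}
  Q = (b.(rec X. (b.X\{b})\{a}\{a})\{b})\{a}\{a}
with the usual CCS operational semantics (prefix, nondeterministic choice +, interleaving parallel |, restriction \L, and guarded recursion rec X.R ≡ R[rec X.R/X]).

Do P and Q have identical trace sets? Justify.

trace-equivalent

P's transition system — 2 states:
  u0 = rec X. (b.X\{b})\{a}\{a} :: —b→ u1
  u1 = (rec X. (b.X\{b})\{a}\{a})\{b}\{a}\{a} :: (no moves)
Q's transition system — 2 states:
  v0 = (b.(rec X. (b.X\{b})\{a}\{a})\{b})\{a}\{a} :: —b→ v1
  v1 = (rec X. (b.X\{b})\{a}\{a})\{b}\{a}\{a} :: (no moves)
Partition-refinement fixed point:
  B0 = {u0, v0}
  B1 = {u1, v1}
u0 ∈ B0, v0 ∈ B0 → same block
Bisimilar ⇒ trace-equivalent.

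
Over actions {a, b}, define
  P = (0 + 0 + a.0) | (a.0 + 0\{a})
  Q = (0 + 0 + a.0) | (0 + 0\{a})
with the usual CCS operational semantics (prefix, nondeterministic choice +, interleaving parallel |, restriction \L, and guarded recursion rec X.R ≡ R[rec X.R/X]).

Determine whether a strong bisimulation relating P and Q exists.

P ≁ Q

LTS(P): 4 reachable states
  m0 = (0 + 0 + a.0) | (a.0 + 0\{a}) → ··a··> m1, ··a··> m2
  m1 = (0 + 0 + a.0) | 0 → ··a··> m3
  m2 = 0 | (a.0 + 0\{a}) → ··a··> m3
  m3 = 0 | 0 → stopped
LTS(Q): 2 reachable states
  n0 = (0 + 0 + a.0) | (0 + 0\{a}) → ··a··> n1
  n1 = 0 | (0 + 0\{a}) → stopped
Partition-refinement fixed point:
  B0 = {m0}
  B1 = {m1, m2, n0}
  B2 = {m3, n1}
m0 ∈ B0, n0 ∈ B1 → different blocks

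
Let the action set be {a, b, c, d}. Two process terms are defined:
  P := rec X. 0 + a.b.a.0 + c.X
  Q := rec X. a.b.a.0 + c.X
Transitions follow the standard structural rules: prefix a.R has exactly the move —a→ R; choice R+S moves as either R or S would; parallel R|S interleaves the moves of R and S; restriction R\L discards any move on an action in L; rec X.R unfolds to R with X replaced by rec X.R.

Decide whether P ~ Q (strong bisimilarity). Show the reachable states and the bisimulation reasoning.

P ~ Q

Reachable graph of P (4 states):
  u0 = rec X. 0 + a.b.a.0 + c.X ⊢ —a→ u1, —c→ u0
  u1 = b.a.0 ⊢ —b→ u2
  u2 = a.0 ⊢ —a→ u3
  u3 = 0 ⊢ stopped
Reachable graph of Q (4 states):
  v0 = rec X. a.b.a.0 + c.X ⊢ —a→ v1, —c→ v0
  v1 = b.a.0 ⊢ —b→ v2
  v2 = a.0 ⊢ —a→ v3
  v3 = 0 ⊢ stopped
Partition-refinement fixed point:
  B0 = {u0, v0}
  B1 = {u1, v1}
  B2 = {u2, v2}
  B3 = {u3, v3}
u0 ∈ B0, v0 ∈ B0 → same block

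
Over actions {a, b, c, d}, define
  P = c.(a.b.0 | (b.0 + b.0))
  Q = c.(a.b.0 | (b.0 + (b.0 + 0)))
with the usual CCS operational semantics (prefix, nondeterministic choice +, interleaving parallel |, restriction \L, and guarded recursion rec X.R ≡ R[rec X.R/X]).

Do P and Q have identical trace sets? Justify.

LTS(P): 7 reachable states
  u0 = c.(a.b.0 | (b.0 + b.0)) has moves —c→ u1
  u1 = a.b.0 | (b.0 + b.0) has moves —a→ u2, —b→ u3
  u2 = b.0 | (b.0 + b.0) has moves —b→ u4, —b→ u5
  u3 = a.b.0 | 0 has moves —a→ u5
  u4 = 0 | (b.0 + b.0) has moves —b→ u6
  u5 = b.0 | 0 has moves —b→ u6
  u6 = 0 | 0 has moves ∅
LTS(Q): 7 reachable states
  v0 = c.(a.b.0 | (b.0 + (b.0 + 0))) has moves —c→ v1
  v1 = a.b.0 | (b.0 + (b.0 + 0)) has moves —a→ v2, —b→ v3
  v2 = b.0 | (b.0 + (b.0 + 0)) has moves —b→ v4, —b→ v5
  v3 = a.b.0 | 0 has moves —a→ v5
  v4 = 0 | (b.0 + (b.0 + 0)) has moves —b→ v6
  v5 = b.0 | 0 has moves —b→ v6
  v6 = 0 | 0 has moves ∅
Bisimilarity quotient blocks:
  B0 = {u0, v0}
  B1 = {u1, v1}
  B2 = {u3, v3}
  B3 = {u4, u5, v4, v5}
  B4 = {u6, v6}
  B5 = {u2, v2}
u0 ∈ B0, v0 ∈ B0 → same block
Bisimilar ⇒ trace-equivalent.

traces(P) = traces(Q)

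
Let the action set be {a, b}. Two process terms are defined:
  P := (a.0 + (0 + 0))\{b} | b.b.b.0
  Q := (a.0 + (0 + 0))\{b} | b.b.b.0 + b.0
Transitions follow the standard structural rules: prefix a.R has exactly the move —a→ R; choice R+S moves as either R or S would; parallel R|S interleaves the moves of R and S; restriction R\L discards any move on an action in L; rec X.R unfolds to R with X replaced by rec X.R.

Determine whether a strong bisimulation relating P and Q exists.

not bisimilar

Reachable graph of P (8 states):
  m0 = (a.0 + (0 + 0))\{b} | b.b.b.0 | =a=> m1, =b=> m2
  m1 = 0\{b} | b.b.b.0 | =b=> m3
  m2 = (a.0 + (0 + 0))\{b} | b.b.0 | =a=> m3, =b=> m4
  m3 = 0\{b} | b.b.0 | =b=> m5
  m4 = (a.0 + (0 + 0))\{b} | b.0 | =a=> m5, =b=> m6
  m5 = 0\{b} | b.0 | =b=> m7
  m6 = (a.0 + (0 + 0))\{b} | 0 | =a=> m7
  m7 = 0\{b} | 0 | stopped
Reachable graph of Q (9 states):
  n0 = (a.0 + (0 + 0))\{b} | b.b.b.0 + b.0 | =a=> n1, =b=> n2, =b=> n3
  n1 = 0\{b} | b.b.b.0 | =b=> n4
  n2 = (a.0 + (0 + 0))\{b} | b.b.0 | =a=> n4, =b=> n5
  n3 = 0 | stopped
  n4 = 0\{b} | b.b.0 | =b=> n6
  n5 = (a.0 + (0 + 0))\{b} | b.0 | =a=> n6, =b=> n7
  n6 = 0\{b} | b.0 | =b=> n8
  n7 = (a.0 + (0 + 0))\{b} | 0 | =a=> n8
  n8 = 0\{b} | 0 | stopped
Partition-refinement fixed point:
  B0 = {m0}
  B1 = {m1, n1}
  B2 = {m3, n4}
  B3 = {m5, n6}
  B4 = {m7, n3, n8}
  B5 = {m2, n2}
  B6 = {m4, n5}
  B7 = {m6, n7}
  B8 = {n0}
m0 ∈ B0, n0 ∈ B8 → different blocks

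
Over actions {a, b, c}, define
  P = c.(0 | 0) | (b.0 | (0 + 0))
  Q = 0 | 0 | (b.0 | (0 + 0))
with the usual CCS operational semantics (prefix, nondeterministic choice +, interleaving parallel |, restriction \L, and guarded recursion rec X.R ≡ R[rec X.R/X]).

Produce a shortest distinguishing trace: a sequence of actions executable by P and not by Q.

c

LTS(P): 4 reachable states
  p0 = c.(0 | 0) | (b.0 | (0 + 0)) has moves —b→ p1, —c→ p2
  p1 = c.(0 | 0) | (0 | (0 + 0)) has moves —c→ p3
  p2 = 0 | 0 | (b.0 | (0 + 0)) has moves —b→ p3
  p3 = 0 | 0 | (0 | (0 + 0)) has moves (no moves)
LTS(Q): 2 reachable states
  q0 = 0 | 0 | (b.0 | (0 + 0)) has moves —b→ q1
  q1 = 0 | 0 | (0 | (0 + 0)) has moves (no moves)
Executing c from P (initial set {p0}):
  after c @ step 1: {p2}
  P completes σ.
Executing c from Q (initial set {q0}):
  after c @ step 1: no successor for Q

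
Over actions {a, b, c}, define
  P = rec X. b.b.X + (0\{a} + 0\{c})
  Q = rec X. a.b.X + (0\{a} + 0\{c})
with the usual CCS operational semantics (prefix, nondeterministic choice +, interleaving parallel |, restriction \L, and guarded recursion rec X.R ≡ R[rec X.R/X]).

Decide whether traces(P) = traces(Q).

P's transition system — 2 states:
  s0 = rec X. b.b.X + (0\{a} + 0\{c}) ⊢ --b--▸ s1
  s1 = b.(rec X. b.b.X + (0\{a} + 0\{c})) ⊢ --b--▸ s0
Q's transition system — 2 states:
  t0 = rec X. a.b.X + (0\{a} + 0\{c}) ⊢ --a--▸ t1
  t1 = b.(rec X. a.b.X + (0\{a} + 0\{c})) ⊢ --b--▸ t0
Run σ = ⟨b⟩ on P: start {s0}
  [1] b ⇒ {s1}
  ✓ P
Run σ = ⟨b⟩ on Q: start {t0}
  [1] b ⇒ ∅  — Q cannot continue

trace-distinct — witness ⟨b⟩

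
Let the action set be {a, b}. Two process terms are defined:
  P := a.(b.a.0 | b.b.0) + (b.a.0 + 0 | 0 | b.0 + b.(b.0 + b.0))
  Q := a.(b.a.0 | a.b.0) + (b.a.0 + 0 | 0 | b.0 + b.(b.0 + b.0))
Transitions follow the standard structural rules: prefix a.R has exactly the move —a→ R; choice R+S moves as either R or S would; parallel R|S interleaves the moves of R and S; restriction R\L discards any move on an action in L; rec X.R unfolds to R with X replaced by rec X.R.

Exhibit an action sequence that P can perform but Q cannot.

abb

P's transition system — 14 states:
  u0 = a.(b.a.0 | b.b.0) + (b.a.0 + 0 | 0 | b.0 + b.(b.0 + b.0)) → —a→ u1, —b→ u2, —b→ u3, —b→ u4
  u1 = b.a.0 | b.b.0 → —b→ u5, —b→ u6
  u2 = 0 | 0 | 0 → stopped
  u3 = a.0 → —a→ u7
  u4 = b.0 + b.0 → —b→ u7
  u5 = a.0 | b.b.0 → —a→ u8, —b→ u9
  u6 = b.a.0 | b.0 → —b→ u10, —b→ u9
  u7 = 0 → stopped
  u8 = 0 | b.b.0 → —b→ u11
  u9 = a.0 | b.0 → —a→ u11, —b→ u12
  u10 = b.a.0 | 0 → —b→ u12
  u11 = 0 | b.0 → —b→ u13
  u12 = a.0 | 0 → —a→ u13
  u13 = 0 | 0 → stopped
Q's transition system — 14 states:
  v0 = a.(b.a.0 | a.b.0) + (b.a.0 + 0 | 0 | b.0 + b.(b.0 + b.0)) → —a→ v1, —b→ v2, —b→ v3, —b→ v4
  v1 = b.a.0 | a.b.0 → —a→ v5, —b→ v6
  v2 = 0 | 0 | 0 → stopped
  v3 = a.0 → —a→ v7
  v4 = b.0 + b.0 → —b→ v7
  v5 = b.a.0 | b.0 → —b→ v8, —b→ v9
  v6 = a.0 | a.b.0 → —a→ v10, —a→ v8
  v7 = 0 → stopped
  v8 = a.0 | b.0 → —a→ v11, —b→ v12
  v9 = b.a.0 | 0 → —b→ v12
  v10 = 0 | a.b.0 → —a→ v11
  v11 = 0 | b.0 → —b→ v13
  v12 = a.0 | 0 → —a→ v13
  v13 = 0 | 0 → stopped
Executing abb from P (initial set {u0}):
  [1] a ⇒ {u1}
  [2] b ⇒ {u5, u6}
  [3] b ⇒ {u10, u9}
  P completes σ.
Executing abb from Q (initial set {v0}):
  [1] a ⇒ {v1}
  [2] b ⇒ {v6}
  [3] b ⇒ ∅ (Q stuck)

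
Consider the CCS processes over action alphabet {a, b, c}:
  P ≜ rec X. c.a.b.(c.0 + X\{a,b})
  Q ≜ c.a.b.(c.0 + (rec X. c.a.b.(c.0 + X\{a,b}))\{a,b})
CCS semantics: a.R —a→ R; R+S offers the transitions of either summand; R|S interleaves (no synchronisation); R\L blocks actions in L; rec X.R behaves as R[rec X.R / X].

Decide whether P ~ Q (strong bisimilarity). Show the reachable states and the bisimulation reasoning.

bisimilar

Reachable graph of P (6 states):
  p0 = rec X. c.a.b.(c.0 + X\{a,b}) ⊢ =c=> p1
  p1 = a.b.(c.0 + (rec X. c.a.b.(c.0 + X\{a,b}))\{a,b}) ⊢ =a=> p2
  p2 = b.(c.0 + (rec X. c.a.b.(c.0 + X\{a,b}))\{a,b}) ⊢ =b=> p3
  p3 = c.0 + (rec X. c.a.b.(c.0 + X\{a,b}))\{a,b} ⊢ =c=> p4, =c=> p5
  p4 = (a.b.(c.0 + (rec X. c.a.b.(c.0 + X\{a,b}))\{a,b}))\{a,b} ⊢ ·
  p5 = 0 ⊢ ·
Reachable graph of Q (6 states):
  q0 = c.a.b.(c.0 + (rec X. c.a.b.(c.0 + X\{a,b}))\{a,b}) ⊢ =c=> q1
  q1 = a.b.(c.0 + (rec X. c.a.b.(c.0 + X\{a,b}))\{a,b}) ⊢ =a=> q2
  q2 = b.(c.0 + (rec X. c.a.b.(c.0 + X\{a,b}))\{a,b}) ⊢ =b=> q3
  q3 = c.0 + (rec X. c.a.b.(c.0 + X\{a,b}))\{a,b} ⊢ =c=> q4, =c=> q5
  q4 = (a.b.(c.0 + (rec X. c.a.b.(c.0 + X\{a,b}))\{a,b}))\{a,b} ⊢ ·
  q5 = 0 ⊢ ·
Coarsest stable partition (strong bisimilarity classes):
  B0 = {p0, q0}
  B1 = {p1, q1}
  B2 = {p2, q2}
  B3 = {p3, q3}
  B4 = {p4, p5, q4, q5}
p0 ∈ B0, q0 ∈ B0 → same block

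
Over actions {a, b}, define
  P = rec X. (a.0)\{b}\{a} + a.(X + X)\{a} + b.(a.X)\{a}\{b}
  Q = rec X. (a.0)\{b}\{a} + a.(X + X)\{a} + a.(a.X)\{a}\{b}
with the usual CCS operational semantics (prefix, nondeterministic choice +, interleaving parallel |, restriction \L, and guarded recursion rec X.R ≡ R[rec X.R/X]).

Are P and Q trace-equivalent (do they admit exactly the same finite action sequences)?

NO — witness ⟨b⟩

LTS(P): 4 reachable states
  p0 = rec X. (a.0)\{b}\{a} + a.(X + X)\{a} + b.(a.X)\{a}\{b} ⊢ -a-> p1, -b-> p2
  p1 = ((rec X. (a.0)\{b}\{a} + a.(X + X)\{a} + b.(a.X)\{a}\{b}) + (rec X. (a.0)\{b}\{a} + a.(X + X)\{a} + b.(a.X)\{a}\{b}))\{a} ⊢ -b-> p3
  p2 = (a.(rec X. (a.0)\{b}\{a} + a.(X + X)\{a} + b.(a.X)\{a}\{b}))\{a}\{b} ⊢ deadlocked
  p3 = (a.(rec X. (a.0)\{b}\{a} + a.(X + X)\{a} + b.(a.X)\{a}\{b}))\{a}\{b}\{a} ⊢ deadlocked
LTS(Q): 3 reachable states
  q0 = rec X. (a.0)\{b}\{a} + a.(X + X)\{a} + a.(a.X)\{a}\{b} ⊢ -a-> q1, -a-> q2
  q1 = ((rec X. (a.0)\{b}\{a} + a.(X + X)\{a} + a.(a.X)\{a}\{b}) + (rec X. (a.0)\{b}\{a} + a.(X + X)\{a} + a.(a.X)\{a}\{b}))\{a} ⊢ deadlocked
  q2 = (a.(rec X. (a.0)\{b}\{a} + a.(X + X)\{a} + a.(a.X)\{a}\{b}))\{a}\{b} ⊢ deadlocked
Run σ = ⟨b⟩ on P: start {p0}
  step 1 (b): {p2}
  P completes σ.
Run σ = ⟨b⟩ on Q: start {q0}
  step 1 (b): no successor for Q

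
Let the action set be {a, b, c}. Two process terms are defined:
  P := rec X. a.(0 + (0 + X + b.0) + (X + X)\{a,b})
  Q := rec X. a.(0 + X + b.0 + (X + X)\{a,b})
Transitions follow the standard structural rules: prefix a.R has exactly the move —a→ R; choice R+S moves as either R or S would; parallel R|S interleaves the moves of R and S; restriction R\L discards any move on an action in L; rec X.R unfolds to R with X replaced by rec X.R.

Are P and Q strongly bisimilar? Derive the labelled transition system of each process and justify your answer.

LTS(P): 3 reachable states
  s0 = rec X. a.(0 + (0 + X + b.0) + (X + X)\{a,b}) :: ··a··> s1
  s1 = 0 + (0 + (rec X. a.(0 + (0 + X + b.0) + (X + X)\{a,b})) + b.0) + ((rec X. a.(0 + (0 + X + b.0) + (X + X)\{a,b})) + (rec X. a.(0 + (0 + X + b.0) + (X + X)\{a,b})))\{a,b} :: ··a··> s1, ··b··> s2
  s2 = 0 :: ·
LTS(Q): 3 reachable states
  t0 = rec X. a.(0 + X + b.0 + (X + X)\{a,b}) :: ··a··> t1
  t1 = 0 + (rec X. a.(0 + X + b.0 + (X + X)\{a,b})) + b.0 + ((rec X. a.(0 + X + b.0 + (X + X)\{a,b})) + (rec X. a.(0 + X + b.0 + (X + X)\{a,b})))\{a,b} :: ··a··> t1, ··b··> t2
  t2 = 0 :: ·
Partition-refinement fixed point:
  B0 = {s0, t0}
  B1 = {s1, t1}
  B2 = {s2, t2}
s0 ∈ B0, t0 ∈ B0 → same block

P ~ Q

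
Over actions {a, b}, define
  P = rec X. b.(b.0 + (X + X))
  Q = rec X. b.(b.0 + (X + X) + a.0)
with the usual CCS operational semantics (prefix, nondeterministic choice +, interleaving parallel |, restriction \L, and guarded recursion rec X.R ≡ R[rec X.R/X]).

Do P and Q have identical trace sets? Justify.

P's transition system — 3 states:
  m0 = rec X. b.(b.0 + (X + X)) has moves -b-> m1
  m1 = b.0 + ((rec X. b.(b.0 + (X + X))) + (rec X. b.(b.0 + (X + X)))) has moves -b-> m1, -b-> m2
  m2 = 0 has moves (no moves)
Q's transition system — 3 states:
  n0 = rec X. b.(b.0 + (X + X) + a.0) has moves -b-> n1
  n1 = b.0 + ((rec X. b.(b.0 + (X + X) + a.0)) + (rec X. b.(b.0 + (X + X) + a.0))) + a.0 has moves -a-> n2, -b-> n1, -b-> n2
  n2 = 0 has moves (no moves)
Trace ⟨ba⟩ through Q, begin at {n0}:
  after b @ step 1: {n1}
  after a @ step 2: {n2}
  — Q admits the full trace.
Trace ⟨ba⟩ through P, begin at {m0}:
  after b @ step 1: {m1}
  after a @ step 2: no successor for P

traces(P) ≠ traces(Q) — witness ⟨ba⟩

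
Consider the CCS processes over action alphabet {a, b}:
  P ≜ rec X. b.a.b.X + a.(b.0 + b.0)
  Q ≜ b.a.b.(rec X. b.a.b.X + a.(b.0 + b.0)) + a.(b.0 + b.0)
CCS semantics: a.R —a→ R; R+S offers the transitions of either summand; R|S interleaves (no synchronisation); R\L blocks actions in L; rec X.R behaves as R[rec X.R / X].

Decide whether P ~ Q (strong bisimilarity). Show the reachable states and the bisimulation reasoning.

P's transition system — 5 states:
  u0 = rec X. b.a.b.X + a.(b.0 + b.0) | =a=> u1, =b=> u2
  u1 = b.0 + b.0 | =b=> u3
  u2 = a.b.(rec X. b.a.b.X + a.(b.0 + b.0)) | =a=> u4
  u3 = 0 | (no moves)
  u4 = b.(rec X. b.a.b.X + a.(b.0 + b.0)) | =b=> u0
Q's transition system — 6 states:
  v0 = b.a.b.(rec X. b.a.b.X + a.(b.0 + b.0)) + a.(b.0 + b.0) | =a=> v1, =b=> v2
  v1 = b.0 + b.0 | =b=> v3
  v2 = a.b.(rec X. b.a.b.X + a.(b.0 + b.0)) | =a=> v4
  v3 = 0 | (no moves)
  v4 = b.(rec X. b.a.b.X + a.(b.0 + b.0)) | =b=> v5
  v5 = rec X. b.a.b.X + a.(b.0 + b.0) | =a=> v1, =b=> v2
Partition-refinement fixed point:
  B0 = {u0, v0, v5}
  B1 = {u1, v1}
  B2 = {u3, v3}
  B3 = {u2, v2}
  B4 = {u4, v4}
u0 ∈ B0, v0 ∈ B0 → same block

YES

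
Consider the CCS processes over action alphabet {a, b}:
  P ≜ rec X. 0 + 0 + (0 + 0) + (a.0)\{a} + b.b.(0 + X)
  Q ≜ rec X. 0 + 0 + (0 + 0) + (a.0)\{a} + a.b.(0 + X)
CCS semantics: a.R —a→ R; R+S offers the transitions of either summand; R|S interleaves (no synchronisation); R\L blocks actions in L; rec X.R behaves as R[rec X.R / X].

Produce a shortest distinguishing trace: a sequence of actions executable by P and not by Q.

Reachable graph of P (3 states):
  s0 = rec X. 0 + 0 + (0 + 0) + (a.0)\{a} + b.b.(0 + X) :: --b--▸ s1
  s1 = b.(0 + (rec X. 0 + 0 + (0 + 0) + (a.0)\{a} + b.b.(0 + X))) :: --b--▸ s2
  s2 = 0 + (rec X. 0 + 0 + (0 + 0) + (a.0)\{a} + b.b.(0 + X)) :: --b--▸ s1
Reachable graph of Q (3 states):
  t0 = rec X. 0 + 0 + (0 + 0) + (a.0)\{a} + a.b.(0 + X) :: --a--▸ t1
  t1 = b.(0 + (rec X. 0 + 0 + (0 + 0) + (a.0)\{a} + a.b.(0 + X))) :: --b--▸ t2
  t2 = 0 + (rec X. 0 + 0 + (0 + 0) + (a.0)\{a} + a.b.(0 + X)) :: --a--▸ t1
Trace ⟨b⟩ through P, begin at {s0}:
  after b @ step 1: {s1}
  ✓ P
Trace ⟨b⟩ through Q, begin at {t0}:
  after b @ step 1: no successor for Q

b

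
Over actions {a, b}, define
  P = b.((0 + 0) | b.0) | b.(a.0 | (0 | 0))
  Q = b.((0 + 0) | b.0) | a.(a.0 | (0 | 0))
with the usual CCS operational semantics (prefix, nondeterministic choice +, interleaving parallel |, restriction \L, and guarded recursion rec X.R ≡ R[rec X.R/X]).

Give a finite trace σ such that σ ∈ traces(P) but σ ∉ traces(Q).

P's transition system — 9 states:
  m0 = b.((0 + 0) | b.0) | b.(a.0 | (0 | 0)) → —b→ m1, —b→ m2
  m1 = (0 + 0) | b.0 | b.(a.0 | (0 | 0)) → —b→ m3, —b→ m4
  m2 = b.((0 + 0) | b.0) | (a.0 | (0 | 0)) → —a→ m5, —b→ m4
  m3 = (0 + 0) | 0 | b.(a.0 | (0 | 0)) → —b→ m6
  m4 = (0 + 0) | b.0 | (a.0 | (0 | 0)) → —a→ m7, —b→ m6
  m5 = b.((0 + 0) | b.0) | (0 | (0 | 0)) → —b→ m7
  m6 = (0 + 0) | 0 | (a.0 | (0 | 0)) → —a→ m8
  m7 = (0 + 0) | b.0 | (0 | (0 | 0)) → —b→ m8
  m8 = (0 + 0) | 0 | (0 | (0 | 0)) → stopped
Q's transition system — 9 states:
  n0 = b.((0 + 0) | b.0) | a.(a.0 | (0 | 0)) → —a→ n1, —b→ n2
  n1 = b.((0 + 0) | b.0) | (a.0 | (0 | 0)) → —a→ n3, —b→ n4
  n2 = (0 + 0) | b.0 | a.(a.0 | (0 | 0)) → —a→ n4, —b→ n5
  n3 = b.((0 + 0) | b.0) | (0 | (0 | 0)) → —b→ n6
  n4 = (0 + 0) | b.0 | (a.0 | (0 | 0)) → —a→ n6, —b→ n7
  n5 = (0 + 0) | 0 | a.(a.0 | (0 | 0)) → —a→ n7
  n6 = (0 + 0) | b.0 | (0 | (0 | 0)) → —b→ n8
  n7 = (0 + 0) | 0 | (a.0 | (0 | 0)) → —a→ n8
  n8 = (0 + 0) | 0 | (0 | (0 | 0)) → stopped
Trace ⟨bbb⟩ through P, begin at {m0}:
  after b @ step 1: {m1, m2}
  after b @ step 2: {m3, m4}
  after b @ step 3: {m6}
  ✓ P
Trace ⟨bbb⟩ through Q, begin at {n0}:
  after b @ step 1: {n2}
  after b @ step 2: {n5}
  after b @ step 3: ∅ (Q stuck)

bbb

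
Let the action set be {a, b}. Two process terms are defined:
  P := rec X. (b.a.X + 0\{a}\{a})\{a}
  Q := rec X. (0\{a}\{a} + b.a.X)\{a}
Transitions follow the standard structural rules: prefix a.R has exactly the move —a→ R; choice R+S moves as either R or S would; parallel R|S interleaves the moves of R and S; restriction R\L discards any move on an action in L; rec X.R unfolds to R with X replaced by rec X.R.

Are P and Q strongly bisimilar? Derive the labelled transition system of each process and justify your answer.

LTS(P): 2 reachable states
  m0 = rec X. (b.a.X + 0\{a}\{a})\{a} ⊢ ··b··> m1
  m1 = (a.(rec X. (b.a.X + 0\{a}\{a})\{a}))\{a} ⊢ (no moves)
LTS(Q): 2 reachable states
  n0 = rec X. (0\{a}\{a} + b.a.X)\{a} ⊢ ··b··> n1
  n1 = (a.(rec X. (0\{a}\{a} + b.a.X)\{a}))\{a} ⊢ (no moves)
Partition-refinement fixed point:
  B0 = {m0, n0}
  B1 = {m1, n1}
m0 ∈ B0, n0 ∈ B0 → same block

P ~ Q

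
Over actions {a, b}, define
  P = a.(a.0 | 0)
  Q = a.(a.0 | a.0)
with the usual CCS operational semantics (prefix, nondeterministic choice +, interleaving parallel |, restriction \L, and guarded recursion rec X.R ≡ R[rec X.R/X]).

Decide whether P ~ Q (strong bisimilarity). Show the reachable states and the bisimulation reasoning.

NO

P's transition system — 3 states:
  s0 = a.(a.0 | 0) | —a→ s1
  s1 = a.0 | 0 | —a→ s2
  s2 = 0 | 0 | stopped
Q's transition system — 5 states:
  t0 = a.(a.0 | a.0) | —a→ t1
  t1 = a.0 | a.0 | —a→ t2, —a→ t3
  t2 = 0 | a.0 | —a→ t4
  t3 = a.0 | 0 | —a→ t4
  t4 = 0 | 0 | stopped
Bisimilarity quotient blocks:
  B0 = {s0, t1}
  B1 = {s1, t2, t3}
  B2 = {s2, t4}
  B3 = {t0}
s0 ∈ B0, t0 ∈ B3 → different blocks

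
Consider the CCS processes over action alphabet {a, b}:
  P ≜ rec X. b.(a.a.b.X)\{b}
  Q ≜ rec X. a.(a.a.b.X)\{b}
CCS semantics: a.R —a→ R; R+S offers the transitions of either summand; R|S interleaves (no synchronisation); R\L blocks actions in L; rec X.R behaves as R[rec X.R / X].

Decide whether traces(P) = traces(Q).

traces(P) ≠ traces(Q) — witness ⟨b⟩

P's transition system — 4 states:
  u0 = rec X. b.(a.a.b.X)\{b} ⊢ =b=> u1
  u1 = (a.a.b.(rec X. b.(a.a.b.X)\{b}))\{b} ⊢ =a=> u2
  u2 = (a.b.(rec X. b.(a.a.b.X)\{b}))\{b} ⊢ =a=> u3
  u3 = (b.(rec X. b.(a.a.b.X)\{b}))\{b} ⊢ stopped
Q's transition system — 4 states:
  v0 = rec X. a.(a.a.b.X)\{b} ⊢ =a=> v1
  v1 = (a.a.b.(rec X. a.(a.a.b.X)\{b}))\{b} ⊢ =a=> v2
  v2 = (a.b.(rec X. a.(a.a.b.X)\{b}))\{b} ⊢ =a=> v3
  v3 = (b.(rec X. a.(a.a.b.X)\{b}))\{b} ⊢ stopped
Executing b from P (initial set {u0}):
  step 1 (b): {u1}
  ✓ P
Executing b from Q (initial set {v0}):
  step 1 (b): no successor for Q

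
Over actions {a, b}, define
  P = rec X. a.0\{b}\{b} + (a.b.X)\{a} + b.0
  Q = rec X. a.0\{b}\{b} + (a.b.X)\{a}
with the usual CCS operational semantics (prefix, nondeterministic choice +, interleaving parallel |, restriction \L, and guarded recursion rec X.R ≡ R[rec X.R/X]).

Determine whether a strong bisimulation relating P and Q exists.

LTS(P): 3 reachable states
  u0 = rec X. a.0\{b}\{b} + (a.b.X)\{a} + b.0 ⊢ --a--▸ u1, --b--▸ u2
  u1 = 0\{b}\{b} ⊢ (no moves)
  u2 = 0 ⊢ (no moves)
LTS(Q): 2 reachable states
  v0 = rec X. a.0\{b}\{b} + (a.b.X)\{a} ⊢ --a--▸ v1
  v1 = 0\{b}\{b} ⊢ (no moves)
Coarsest stable partition (strong bisimilarity classes):
  B0 = {u0}
  B1 = {u1, u2, v1}
  B2 = {v0}
u0 ∈ B0, v0 ∈ B2 → different blocks

P ≁ Q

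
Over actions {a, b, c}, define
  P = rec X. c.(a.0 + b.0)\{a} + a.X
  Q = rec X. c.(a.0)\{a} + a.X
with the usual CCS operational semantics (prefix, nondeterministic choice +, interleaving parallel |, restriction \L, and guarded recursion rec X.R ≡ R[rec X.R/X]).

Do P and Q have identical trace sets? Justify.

trace-distinct — witness ⟨cb⟩

LTS(P): 3 reachable states
  u0 = rec X. c.(a.0 + b.0)\{a} + a.X :: --a--▸ u0, --c--▸ u1
  u1 = (a.0 + b.0)\{a} :: --b--▸ u2
  u2 = 0\{a} :: ∅
LTS(Q): 2 reachable states
  v0 = rec X. c.(a.0)\{a} + a.X :: --a--▸ v0, --c--▸ v1
  v1 = (a.0)\{a} :: ∅
Trace ⟨cb⟩ through P, begin at {u0}:
  step 1 (c): {u1}
  step 2 (b): {u2}
  P completes σ.
Trace ⟨cb⟩ through Q, begin at {v0}:
  step 1 (c): {v1}
  step 2 (b): ∅  — Q cannot continue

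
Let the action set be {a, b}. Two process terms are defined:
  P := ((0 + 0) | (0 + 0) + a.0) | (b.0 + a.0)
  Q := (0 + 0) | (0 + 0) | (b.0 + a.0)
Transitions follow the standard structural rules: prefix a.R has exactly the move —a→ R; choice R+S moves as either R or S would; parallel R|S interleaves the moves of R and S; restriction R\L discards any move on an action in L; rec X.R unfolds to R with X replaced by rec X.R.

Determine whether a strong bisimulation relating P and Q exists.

not bisimilar

P's transition system — 4 states:
  s0 = ((0 + 0) | (0 + 0) + a.0) | (b.0 + a.0) | --a--▸ s1, --a--▸ s2, --b--▸ s1
  s1 = ((0 + 0) | (0 + 0) + a.0) | 0 | --a--▸ s3
  s2 = 0 | (b.0 + a.0) | --a--▸ s3, --b--▸ s3
  s3 = 0 | 0 | deadlocked
Q's transition system — 2 states:
  t0 = (0 + 0) | (0 + 0) | (b.0 + a.0) | --a--▸ t1, --b--▸ t1
  t1 = (0 + 0) | (0 + 0) | 0 | deadlocked
Partition-refinement fixed point:
  B0 = {s0}
  B1 = {s1}
  B2 = {s3, t1}
  B3 = {s2, t0}
s0 ∈ B0, t0 ∈ B3 → different blocks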